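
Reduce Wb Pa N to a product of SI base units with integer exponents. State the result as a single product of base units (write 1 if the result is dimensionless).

kg³·m²·s⁻⁶·A⁻¹

Wb = kg·m²·s⁻²·A⁻¹.
Pa = kg·m⁻¹·s⁻².
N = kg·m·s⁻².
Combining: Wb·Pa·N = (kg·m²·s⁻²·A⁻¹) · (kg·m⁻¹·s⁻²) · (kg·m·s⁻²) = kg³·m²·s⁻⁶·A⁻¹.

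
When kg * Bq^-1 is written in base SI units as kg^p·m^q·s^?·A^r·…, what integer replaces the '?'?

1

Bq = 1/s = s⁻¹ (activity is decays per second).
So Bq⁻¹ = s.
Combining: kg·Bq⁻¹ = kg · s = kg·s.
The exponent of s is 1.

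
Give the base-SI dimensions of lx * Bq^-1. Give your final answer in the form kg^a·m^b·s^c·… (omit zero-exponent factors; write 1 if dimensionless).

lx = m⁻²·cd.
Bq = s⁻¹.
So Bq⁻¹ = s.
Combining: lx·Bq⁻¹ = (m⁻²·cd) · s = m⁻²·s·cd.

m⁻²·s·cd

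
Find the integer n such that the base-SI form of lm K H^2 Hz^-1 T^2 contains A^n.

-6

lm = cd·sr = cd (luminous flux; sr is dimensionless).
H = Wb/A (inductance = flux per current),
    = kg·m²·s⁻²·A⁻².
So H² = kg²·m⁴·s⁻⁴·A⁻⁴.
Hz = 1/s = s⁻¹ (frequency is cycles per second).
So Hz⁻¹ = s.
T = Wb/m² (flux density = flux per area),
    = kg·s⁻²·A⁻¹.
So T² = kg²·s⁻⁴·A⁻².
Combining: lm·K·H²·Hz⁻¹·T² = cd · K · (kg²·m⁴·s⁻⁴·A⁻⁴) · s · (kg²·s⁻⁴·A⁻²) = kg⁴·m⁴·s⁻⁷·A⁻⁶·K·cd.
The exponent of A is -6.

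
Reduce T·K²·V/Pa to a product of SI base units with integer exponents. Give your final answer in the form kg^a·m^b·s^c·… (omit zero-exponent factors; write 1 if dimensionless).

T = Wb/m² (flux density = flux per area),
    = kg·s⁻²·A⁻¹.
Pa = N/m² (pressure = force per area),
    = kg·m⁻¹·s⁻².
So Pa⁻¹ = kg⁻¹·m·s².
V = W/A (potential = power per current),
    = kg·m²·s⁻³·A⁻¹.
Combining: T·Pa⁻¹·K²·V = (kg·s⁻²·A⁻¹) · (kg⁻¹·m·s²) · K² · (kg·m²·s⁻³·A⁻¹) = kg·m³·s⁻³·A⁻²·K².

kg·m³·s⁻³·A⁻²·K²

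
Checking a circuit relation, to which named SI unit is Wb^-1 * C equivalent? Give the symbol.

S

Wb = V·s (flux: a volt is a weber per second),
    = kg·m²·s⁻²·A⁻¹.
So Wb⁻¹ = kg⁻¹·m⁻²·s²·A.
C = A·s = s·A (charge = current × time).
Combining: Wb⁻¹·C = (kg⁻¹·m⁻²·s²·A) · (s·A) = kg⁻¹·m⁻²·s³·A².
kg⁻¹·m⁻²·s³·A² is the base-SI form of the siemens.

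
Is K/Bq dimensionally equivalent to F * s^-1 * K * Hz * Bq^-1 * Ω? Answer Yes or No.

No

Left side:
  Bq = 1/s = s⁻¹ (activity is decays per second).
  So Bq⁻¹ = s.
  Combining: Bq⁻¹·K = s · K = s·K.
Right side:
  F = C/V (capacitance = charge per voltage),
      = A·s/(kg·m²·s⁻³·A⁻¹) (substituting C and V),
      = kg⁻¹·m⁻²·s⁴·A².
  Hz = 1/s = s⁻¹ (frequency is cycles per second).
  Bq = 1/s = s⁻¹ (activity is decays per second).
  So Bq⁻¹ = s.
  Ω = V/A (resistance = voltage per current),
      = kg·m²·s⁻³·A⁻².
  Combining: F·s⁻¹·K·Hz·Bq⁻¹·Ω = (kg⁻¹·m⁻²·s⁴·A²) · s⁻¹ · K · s⁻¹ · s · (kg·m²·s⁻³·A⁻²) = K.
Left is s·K; right is K — different.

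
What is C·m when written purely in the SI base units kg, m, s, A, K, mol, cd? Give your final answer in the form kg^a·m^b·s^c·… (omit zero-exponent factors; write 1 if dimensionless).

m·s·A

C = A·s = s·A (charge = current × time).
Combining: C·m = (s·A) · m = m·s·A.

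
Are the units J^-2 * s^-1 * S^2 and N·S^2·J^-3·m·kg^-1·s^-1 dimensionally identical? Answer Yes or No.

No

Left side:
  J = kg·m²·s⁻².
  So J⁻² = kg⁻²·m⁻⁴·s⁴.
  S = kg⁻¹·m⁻²·s³·A².
  So S² = kg⁻²·m⁻⁴·s⁶·A⁴.
  Combining: J⁻²·s⁻¹·S² = (kg⁻²·m⁻⁴·s⁴) · s⁻¹ · (kg⁻²·m⁻⁴·s⁶·A⁴) = kg⁻⁴·m⁻⁸·s⁹·A⁴.
Right side:
  N = kg·m/s² = kg·m·s⁻² (force = mass × acceleration).
  S = 1/Ω (conductance is reciprocal resistance),
      = kg⁻¹·m⁻²·s³·A².
  So S² = kg⁻²·m⁻⁴·s⁶·A⁴.
  J = N·m (work = force × distance),
      = kg·m²·s⁻².
  So J⁻³ = kg⁻³·m⁻⁶·s⁶.
  Combining: N·S²·J⁻³·m·kg⁻¹·s⁻¹ = (kg·m·s⁻²) · (kg⁻²·m⁻⁴·s⁶·A⁴) · (kg⁻³·m⁻⁶·s⁶) · m · kg⁻¹ · s⁻¹ = kg⁻⁵·m⁻⁸·s⁹·A⁴.
Left is kg⁻⁴·m⁻⁸·s⁹·A⁴; right is kg⁻⁵·m⁻⁸·s⁹·A⁴ — different.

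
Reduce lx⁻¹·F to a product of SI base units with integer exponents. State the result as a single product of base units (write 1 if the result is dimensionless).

kg⁻¹·s⁴·A²·cd⁻¹

lx = lm/m² (illuminance = luminous flux per area),
    = m⁻²·cd.
So lx⁻¹ = m²·cd⁻¹.
F = C/V (capacitance = charge per voltage),
    = A·s/(kg·m²·s⁻³·A⁻¹) (substituting C and V),
    = kg⁻¹·m⁻²·s⁴·A².
Combining: lx⁻¹·F = (m²·cd⁻¹) · (kg⁻¹·m⁻²·s⁴·A²) = kg⁻¹·s⁴·A²·cd⁻¹.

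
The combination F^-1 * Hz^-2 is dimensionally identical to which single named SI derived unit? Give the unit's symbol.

H

F = kg⁻¹·m⁻²·s⁴·A².
So F⁻¹ = kg·m²·s⁻⁴·A⁻².
Hz = s⁻¹.
So Hz⁻² = s².
Combining: F⁻¹·Hz⁻² = (kg·m²·s⁻⁴·A⁻²) · s² = kg·m²·s⁻²·A⁻².
kg·m²·s⁻²·A⁻² is the base-SI form of the henry.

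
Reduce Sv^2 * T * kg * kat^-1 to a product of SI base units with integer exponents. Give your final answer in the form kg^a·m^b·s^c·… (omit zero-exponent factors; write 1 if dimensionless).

kg²·m⁴·s⁻⁵·A⁻¹·mol⁻¹

Sv = m²·s⁻².
So Sv² = m⁴·s⁻⁴.
T = kg·s⁻²·A⁻¹.
kat = s⁻¹·mol.
So kat⁻¹ = s·mol⁻¹.
Combining: Sv²·T·kg·kat⁻¹ = (m⁴·s⁻⁴) · (kg·s⁻²·A⁻¹) · kg · (s·mol⁻¹) = kg²·m⁴·s⁻⁵·A⁻¹·mol⁻¹.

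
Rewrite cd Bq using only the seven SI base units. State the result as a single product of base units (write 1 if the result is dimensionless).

Bq = 1/s = s⁻¹ (activity is decays per second).
Combining: cd·Bq = cd · s⁻¹ = s⁻¹·cd.

s⁻¹·cd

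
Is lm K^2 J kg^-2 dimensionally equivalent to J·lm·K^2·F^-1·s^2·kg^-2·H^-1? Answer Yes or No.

Left side:
  lm = cd.
  J = kg·m²·s⁻².
  Combining: lm·K²·J·kg⁻² = cd · K² · (kg·m²·s⁻²) · kg⁻² = kg⁻¹·m²·s⁻²·K²·cd.
Right side:
  J = N·m (work = force × distance),
      = kg·m²·s⁻².
  lm = cd·sr = cd (luminous flux; sr is dimensionless).
  F = C/V (capacitance = charge per voltage),
      = A·s/(kg·m²·s⁻³·A⁻¹) (substituting C and V),
      = kg⁻¹·m⁻²·s⁴·A².
  So F⁻¹ = kg·m²·s⁻⁴·A⁻².
  H = Wb/A (inductance = flux per current),
      = kg·m²·s⁻²·A⁻².
  So H⁻¹ = kg⁻¹·m⁻²·s²·A².
  Combining: J·lm·K²·F⁻¹·s²·kg⁻²·H⁻¹ = (kg·m²·s⁻²) · cd · K² · (kg·m²·s⁻⁴·A⁻²) · s² · kg⁻² · (kg⁻¹·m⁻²·s²·A²) = kg⁻¹·m²·s⁻²·K²·cd.
Both reduce to kg⁻¹·m²·s⁻²·K²·cd.

Yes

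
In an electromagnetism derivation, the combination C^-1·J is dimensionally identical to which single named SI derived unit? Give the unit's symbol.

C = A·s = s·A (charge = current × time).
So C⁻¹ = s⁻¹·A⁻¹.
J = N·m (work = force × distance),
    = kg·m²·s⁻².
Combining: C⁻¹·J = (s⁻¹·A⁻¹) · (kg·m²·s⁻²) = kg·m²·s⁻³·A⁻¹.
kg·m²·s⁻³·A⁻¹ is the base-SI form of the volt.

V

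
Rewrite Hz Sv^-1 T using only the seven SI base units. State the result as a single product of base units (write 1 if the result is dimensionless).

kg·m⁻²·s⁻¹·A⁻¹

Hz = 1/s = s⁻¹ (frequency is cycles per second).
Sv = J/kg (equivalent dose = energy per mass),
    = m²·s⁻².
So Sv⁻¹ = m⁻²·s².
T = Wb/m² (flux density = flux per area),
    = kg·s⁻²·A⁻¹.
Combining: Hz·Sv⁻¹·T = s⁻¹ · (m⁻²·s²) · (kg·s⁻²·A⁻¹) = kg·m⁻²·s⁻¹·A⁻¹.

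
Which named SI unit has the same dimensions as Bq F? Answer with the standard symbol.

Bq = s⁻¹.
F = kg⁻¹·m⁻²·s⁴·A².
Combining: Bq·F = s⁻¹ · (kg⁻¹·m⁻²·s⁴·A²) = kg⁻¹·m⁻²·s³·A².
kg⁻¹·m⁻²·s³·A² is the base-SI form of the siemens.

S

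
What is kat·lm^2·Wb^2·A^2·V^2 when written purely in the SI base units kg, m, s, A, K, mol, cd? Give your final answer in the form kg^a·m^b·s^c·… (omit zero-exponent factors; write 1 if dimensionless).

kg⁴·m⁸·s⁻¹¹·A⁻²·mol·cd²

kat = mol/s = s⁻¹·mol (catalytic activity).
lm = cd·sr = cd (luminous flux; sr is dimensionless).
So lm² = cd².
Wb = V·s (flux: a volt is a weber per second),
    = kg·m²·s⁻²·A⁻¹.
So Wb² = kg²·m⁴·s⁻⁴·A⁻².
V = W/A (potential = power per current),
    = kg·m²·s⁻³·A⁻¹.
So V² = kg²·m⁴·s⁻⁶·A⁻².
Combining: kat·lm²·Wb²·A²·V² = (s⁻¹·mol) · cd² · (kg²·m⁴·s⁻⁴·A⁻²) · A² · (kg²·m⁴·s⁻⁶·A⁻²) = kg⁴·m⁸·s⁻¹¹·A⁻²·mol·cd².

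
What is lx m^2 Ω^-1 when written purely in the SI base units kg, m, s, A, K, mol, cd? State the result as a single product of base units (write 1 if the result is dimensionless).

kg⁻¹·m⁻²·s³·A²·cd

lx = lm/m² (illuminance = luminous flux per area),
    = m⁻²·cd.
Ω = V/A (resistance = voltage per current),
    = kg·m²·s⁻³·A⁻².
So Ω⁻¹ = kg⁻¹·m⁻²·s³·A².
Combining: lx·m²·Ω⁻¹ = (m⁻²·cd) · m² · (kg⁻¹·m⁻²·s³·A²) = kg⁻¹·m⁻²·s³·A²·cd.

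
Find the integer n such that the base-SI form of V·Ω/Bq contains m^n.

4

V = W/A (potential = power per current),
    = kg·m²·s⁻³·A⁻¹.
Bq = 1/s = s⁻¹ (activity is decays per second).
So Bq⁻¹ = s.
Ω = V/A (resistance = voltage per current),
    = kg·m²·s⁻³·A⁻².
Combining: V·Bq⁻¹·Ω = (kg·m²·s⁻³·A⁻¹) · s · (kg·m²·s⁻³·A⁻²) = kg²·m⁴·s⁻⁵·A⁻³.
The exponent of m is 4.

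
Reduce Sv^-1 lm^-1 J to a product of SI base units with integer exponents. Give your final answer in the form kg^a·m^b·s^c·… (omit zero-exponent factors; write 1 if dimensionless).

kg·cd⁻¹

Sv = J/kg (equivalent dose = energy per mass),
    = m²·s⁻².
So Sv⁻¹ = m⁻²·s².
lm = cd·sr = cd (luminous flux; sr is dimensionless).
So lm⁻¹ = cd⁻¹.
J = N·m (work = force × distance),
    = kg·m²·s⁻².
Combining: Sv⁻¹·lm⁻¹·J = (m⁻²·s²) · cd⁻¹ · (kg·m²·s⁻²) = kg·cd⁻¹.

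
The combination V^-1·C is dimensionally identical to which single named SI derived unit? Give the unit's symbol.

V = W/A (potential = power per current),
    = kg·m²·s⁻³·A⁻¹.
So V⁻¹ = kg⁻¹·m⁻²·s³·A.
C = A·s = s·A (charge = current × time).
Combining: V⁻¹·C = (kg⁻¹·m⁻²·s³·A) · (s·A) = kg⁻¹·m⁻²·s⁴·A².
kg⁻¹·m⁻²·s⁴·A² is the base-SI form of the farad.

F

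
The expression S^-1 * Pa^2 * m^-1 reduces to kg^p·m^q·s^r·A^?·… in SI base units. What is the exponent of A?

S = kg⁻¹·m⁻²·s³·A².
So S⁻¹ = kg·m²·s⁻³·A⁻².
Pa = kg·m⁻¹·s⁻².
So Pa² = kg²·m⁻²·s⁻⁴.
Combining: S⁻¹·Pa²·m⁻¹ = (kg·m²·s⁻³·A⁻²) · (kg²·m⁻²·s⁻⁴) · m⁻¹ = kg³·m⁻¹·s⁻⁷·A⁻².
The exponent of A is -2.

-2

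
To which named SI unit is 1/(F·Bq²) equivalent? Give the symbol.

H

F = C/V (capacitance = charge per voltage),
    = A·s/(kg·m²·s⁻³·A⁻¹) (substituting C and V),
    = kg⁻¹·m⁻²·s⁴·A².
So F⁻¹ = kg·m²·s⁻⁴·A⁻².
Bq = 1/s = s⁻¹ (activity is decays per second).
So Bq⁻² = s².
Combining: F⁻¹·Bq⁻² = (kg·m²·s⁻⁴·A⁻²) · s² = kg·m²·s⁻²·A⁻².
kg·m²·s⁻²·A⁻² is the base-SI form of the henry.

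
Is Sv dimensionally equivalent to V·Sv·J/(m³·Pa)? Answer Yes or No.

Left side:
  Sv = J/kg (equivalent dose = energy per mass),
      = m²·s⁻².
Right side:
  V = W/A (potential = power per current),
      = kg·m²·s⁻³·A⁻¹.
  Sv = J/kg (equivalent dose = energy per mass),
      = m²·s⁻².
  Pa = N/m² (pressure = force per area),
      = kg·m⁻¹·s⁻².
  So Pa⁻¹ = kg⁻¹·m·s².
  J = N·m (work = force × distance),
      = kg·m²·s⁻².
  Combining: V·Sv·m⁻³·Pa⁻¹·J = (kg·m²·s⁻³·A⁻¹) · (m²·s⁻²) · m⁻³ · (kg⁻¹·m·s²) · (kg·m²·s⁻²) = kg·m⁴·s⁻⁵·A⁻¹.
Left is m²·s⁻²; right is kg·m⁴·s⁻⁵·A⁻¹ — different.

No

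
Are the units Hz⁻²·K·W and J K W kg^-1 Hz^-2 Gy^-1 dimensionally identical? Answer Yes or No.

Left side:
  Hz = 1/s = s⁻¹ (frequency is cycles per second).
  So Hz⁻² = s².
  W = J/s (power = energy per time),
      = kg·m²·s⁻³.
  Combining: Hz⁻²·K·W = s² · K · (kg·m²·s⁻³) = kg·m²·s⁻¹·K.
Right side:
  J = N·m (work = force × distance),
      = kg·m²·s⁻².
  W = J/s (power = energy per time),
      = kg·m²·s⁻³.
  Hz = 1/s = s⁻¹ (frequency is cycles per second).
  So Hz⁻² = s².
  Gy = J/kg (absorbed dose = energy per mass),
      = m²·s⁻².
  So Gy⁻¹ = m⁻²·s².
  Combining: J·K·W·kg⁻¹·Hz⁻²·Gy⁻¹ = (kg·m²·s⁻²) · K · (kg·m²·s⁻³) · kg⁻¹ · s² · (m⁻²·s²) = kg·m²·s⁻¹·K.
Both reduce to kg·m²·s⁻¹·K.

Yes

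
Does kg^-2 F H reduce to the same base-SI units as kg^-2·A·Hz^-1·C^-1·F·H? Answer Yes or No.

Left side:
  F = C/V (capacitance = charge per voltage),
      = A·s/(kg·m²·s⁻³·A⁻¹) (substituting C and V),
      = kg⁻¹·m⁻²·s⁴·A².
  H = Wb/A (inductance = flux per current),
      = kg·m²·s⁻²·A⁻².
  Combining: kg⁻²·F·H = kg⁻² · (kg⁻¹·m⁻²·s⁴·A²) · (kg·m²·s⁻²·A⁻²) = kg⁻²·s².
Right side:
  Hz = s⁻¹.
  So Hz⁻¹ = s.
  C = s·A.
  So C⁻¹ = s⁻¹·A⁻¹.
  F = kg⁻¹·m⁻²·s⁴·A².
  H = kg·m²·s⁻²·A⁻².
  Combining: kg⁻²·A·Hz⁻¹·C⁻¹·F·H = kg⁻² · A · s · (s⁻¹·A⁻¹) · (kg⁻¹·m⁻²·s⁴·A²) · (kg·m²·s⁻²·A⁻²) = kg⁻²·s².
Both reduce to kg⁻²·s².

Yes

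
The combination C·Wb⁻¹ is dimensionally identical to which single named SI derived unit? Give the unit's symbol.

S

C = A·s = s·A (charge = current × time).
Wb = V·s (flux: a volt is a weber per second),
    = kg·m²·s⁻²·A⁻¹.
So Wb⁻¹ = kg⁻¹·m⁻²·s²·A.
Combining: C·Wb⁻¹ = (s·A) · (kg⁻¹·m⁻²·s²·A) = kg⁻¹·m⁻²·s³·A².
kg⁻¹·m⁻²·s³·A² is the base-SI form of the siemens.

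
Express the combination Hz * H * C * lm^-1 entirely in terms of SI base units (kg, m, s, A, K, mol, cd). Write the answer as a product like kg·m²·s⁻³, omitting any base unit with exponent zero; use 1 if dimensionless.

kg·m²·s⁻²·A⁻¹·cd⁻¹

Hz = 1/s = s⁻¹ (frequency is cycles per second).
H = Wb/A (inductance = flux per current),
    = kg·m²·s⁻²·A⁻².
C = A·s = s·A (charge = current × time).
lm = cd·sr = cd (luminous flux; sr is dimensionless).
So lm⁻¹ = cd⁻¹.
Combining: Hz·H·C·lm⁻¹ = s⁻¹ · (kg·m²·s⁻²·A⁻²) · (s·A) · cd⁻¹ = kg·m²·s⁻²·A⁻¹·cd⁻¹.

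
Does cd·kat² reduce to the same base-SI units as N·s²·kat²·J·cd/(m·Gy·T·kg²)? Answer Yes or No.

No

Left side:
  kat = mol/s = s⁻¹·mol (catalytic activity).
  So kat² = s⁻²·mol².
  Combining: cd·kat² = cd · (s⁻²·mol²) = s⁻²·mol²·cd.
Right side:
  N = kg·m/s² = kg·m·s⁻² (force = mass × acceleration).
  Gy = J/kg (absorbed dose = energy per mass),
      = m²·s⁻².
  So Gy⁻¹ = m⁻²·s².
  T = Wb/m² (flux density = flux per area),
      = kg·s⁻²·A⁻¹.
  So T⁻¹ = kg⁻¹·s²·A.
  kat = mol/s = s⁻¹·mol (catalytic activity).
  So kat² = s⁻²·mol².
  J = N·m (work = force × distance),
      = kg·m²·s⁻².
  Combining: m⁻¹·N·Gy⁻¹·T⁻¹·s²·kat²·J·cd·kg⁻² = m⁻¹ · (kg·m·s⁻²) · (m⁻²·s²) · (kg⁻¹·s²·A) · s² · (s⁻²·mol²) · (kg·m²·s⁻²) · cd · kg⁻² = kg⁻¹·A·mol²·cd.
Left is s⁻²·mol²·cd; right is kg⁻¹·A·mol²·cd — different.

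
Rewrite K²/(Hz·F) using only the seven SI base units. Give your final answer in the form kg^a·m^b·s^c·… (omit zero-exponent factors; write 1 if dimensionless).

Hz = 1/s = s⁻¹ (frequency is cycles per second).
So Hz⁻¹ = s.
F = C/V (capacitance = charge per voltage),
    = A·s/(kg·m²·s⁻³·A⁻¹) (substituting C and V),
    = kg⁻¹·m⁻²·s⁴·A².
So F⁻¹ = kg·m²·s⁻⁴·A⁻².
Combining: Hz⁻¹·K²·F⁻¹ = s · K² · (kg·m²·s⁻⁴·A⁻²) = kg·m²·s⁻³·A⁻²·K².

kg·m²·s⁻³·A⁻²·K²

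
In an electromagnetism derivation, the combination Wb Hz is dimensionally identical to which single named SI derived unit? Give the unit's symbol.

V

Wb = kg·m²·s⁻²·A⁻¹.
Hz = s⁻¹.
Combining: Wb·Hz = (kg·m²·s⁻²·A⁻¹) · s⁻¹ = kg·m²·s⁻³·A⁻¹.
kg·m²·s⁻³·A⁻¹ is the base-SI form of the volt.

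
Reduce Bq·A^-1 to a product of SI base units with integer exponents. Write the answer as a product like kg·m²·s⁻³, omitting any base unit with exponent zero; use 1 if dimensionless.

Bq = s⁻¹.
Combining: Bq·A⁻¹ = s⁻¹ · A⁻¹ = s⁻¹·A⁻¹.

s⁻¹·A⁻¹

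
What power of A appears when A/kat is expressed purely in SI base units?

kat = s⁻¹·mol.
So kat⁻¹ = s·mol⁻¹.
Combining: kat⁻¹·A = (s·mol⁻¹) · A = s·A·mol⁻¹.
The exponent of A is 1.

1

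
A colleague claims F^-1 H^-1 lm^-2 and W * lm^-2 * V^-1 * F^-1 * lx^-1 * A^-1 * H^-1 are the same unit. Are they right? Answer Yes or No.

Left side:
  F = C/V (capacitance = charge per voltage),
      = A·s/(kg·m²·s⁻³·A⁻¹) (substituting C and V),
      = kg⁻¹·m⁻²·s⁴·A².
  So F⁻¹ = kg·m²·s⁻⁴·A⁻².
  H = Wb/A (inductance = flux per current),
      = kg·m²·s⁻²·A⁻².
  So H⁻¹ = kg⁻¹·m⁻²·s²·A².
  lm = cd·sr = cd (luminous flux; sr is dimensionless).
  So lm⁻² = cd⁻².
  Combining: F⁻¹·H⁻¹·lm⁻² = (kg·m²·s⁻⁴·A⁻²) · (kg⁻¹·m⁻²·s²·A²) · cd⁻² = s⁻²·cd⁻².
Right side:
  W = kg·m²·s⁻³.
  lm = cd.
  So lm⁻² = cd⁻².
  V = kg·m²·s⁻³·A⁻¹.
  So V⁻¹ = kg⁻¹·m⁻²·s³·A.
  F = kg⁻¹·m⁻²·s⁴·A².
  So F⁻¹ = kg·m²·s⁻⁴·A⁻².
  lx = m⁻²·cd.
  So lx⁻¹ = m²·cd⁻¹.
  H = kg·m²·s⁻²·A⁻².
  So H⁻¹ = kg⁻¹·m⁻²·s²·A².
  Combining: W·lm⁻²·V⁻¹·F⁻¹·lx⁻¹·A⁻¹·H⁻¹ = (kg·m²·s⁻³) · cd⁻² · (kg⁻¹·m⁻²·s³·A) · (kg·m²·s⁻⁴·A⁻²) · (m²·cd⁻¹) · A⁻¹ · (kg⁻¹·m⁻²·s²·A²) = m²·s⁻²·cd⁻³.
Left is s⁻²·cd⁻²; right is m²·s⁻²·cd⁻³ — different.

No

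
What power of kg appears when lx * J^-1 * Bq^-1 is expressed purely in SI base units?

-1

lx = lm/m² (illuminance = luminous flux per area),
    = m⁻²·cd.
J = N·m (work = force × distance),
    = kg·m²·s⁻².
So J⁻¹ = kg⁻¹·m⁻²·s².
Bq = 1/s = s⁻¹ (activity is decays per second).
So Bq⁻¹ = s.
Combining: lx·J⁻¹·Bq⁻¹ = (m⁻²·cd) · (kg⁻¹·m⁻²·s²) · s = kg⁻¹·m⁻⁴·s³·cd.
The exponent of kg is -1.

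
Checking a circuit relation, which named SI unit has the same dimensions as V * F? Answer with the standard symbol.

V = W/A (potential = power per current),
    = kg·m²·s⁻³·A⁻¹.
F = C/V (capacitance = charge per voltage),
    = A·s/(kg·m²·s⁻³·A⁻¹) (substituting C and V),
    = kg⁻¹·m⁻²·s⁴·A².
Combining: V·F = (kg·m²·s⁻³·A⁻¹) · (kg⁻¹·m⁻²·s⁴·A²) = s·A.
s·A is the base-SI form of the coulomb.

C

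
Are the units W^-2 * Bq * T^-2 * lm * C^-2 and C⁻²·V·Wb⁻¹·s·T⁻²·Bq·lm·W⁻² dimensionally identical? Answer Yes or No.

Yes

Left side:
  W = J/s (power = energy per time),
      = kg·m²·s⁻³.
  So W⁻² = kg⁻²·m⁻⁴·s⁶.
  Bq = 1/s = s⁻¹ (activity is decays per second).
  T = Wb/m² (flux density = flux per area),
      = kg·s⁻²·A⁻¹.
  So T⁻² = kg⁻²·s⁴·A².
  lm = cd·sr = cd (luminous flux; sr is dimensionless).
  C = A·s = s·A (charge = current × time).
  So C⁻² = s⁻²·A⁻².
  Combining: W⁻²·Bq·T⁻²·lm·C⁻² = (kg⁻²·m⁻⁴·s⁶) · s⁻¹ · (kg⁻²·s⁴·A²) · cd · (s⁻²·A⁻²) = kg⁻⁴·m⁻⁴·s⁷·cd.
Right side:
  C = A·s = s·A (charge = current × time).
  So C⁻² = s⁻²·A⁻².
  V = W/A (potential = power per current),
      = kg·m²·s⁻³·A⁻¹.
  Wb = V·s (flux: a volt is a weber per second),
      = kg·m²·s⁻²·A⁻¹.
  So Wb⁻¹ = kg⁻¹·m⁻²·s²·A.
  T = Wb/m² (flux density = flux per area),
      = kg·s⁻²·A⁻¹.
  So T⁻² = kg⁻²·s⁴·A².
  Bq = 1/s = s⁻¹ (activity is decays per second).
  lm = cd·sr = cd (luminous flux; sr is dimensionless).
  W = J/s (power = energy per time),
      = kg·m²·s⁻³.
  So W⁻² = kg⁻²·m⁻⁴·s⁶.
  Combining: C⁻²·V·Wb⁻¹·s·T⁻²·Bq·lm·W⁻² = (s⁻²·A⁻²) · (kg·m²·s⁻³·A⁻¹) · (kg⁻¹·m⁻²·s²·A) · s · (kg⁻²·s⁴·A²) · s⁻¹ · cd · (kg⁻²·m⁻⁴·s⁶) = kg⁻⁴·m⁻⁴·s⁷·cd.
Both reduce to kg⁻⁴·m⁻⁴·s⁷·cd.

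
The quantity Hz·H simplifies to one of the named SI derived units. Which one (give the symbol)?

Hz = s⁻¹.
H = kg·m²·s⁻²·A⁻².
Combining: Hz·H = s⁻¹ · (kg·m²·s⁻²·A⁻²) = kg·m²·s⁻³·A⁻².
kg·m²·s⁻³·A⁻² is the base-SI form of the ohm.

Ω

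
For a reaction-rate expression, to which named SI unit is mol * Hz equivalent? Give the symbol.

Hz = 1/s = s⁻¹ (frequency is cycles per second).
Combining: mol·Hz = mol · s⁻¹ = s⁻¹·mol.
s⁻¹·mol is the base-SI form of the katal.

kat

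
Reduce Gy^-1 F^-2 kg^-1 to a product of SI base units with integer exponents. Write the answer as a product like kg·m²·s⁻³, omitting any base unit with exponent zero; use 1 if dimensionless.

kg·m²·s⁻⁶·A⁻⁴

Gy = J/kg (absorbed dose = energy per mass),
    = m²·s⁻².
So Gy⁻¹ = m⁻²·s².
F = C/V (capacitance = charge per voltage),
    = A·s/(kg·m²·s⁻³·A⁻¹) (substituting C and V),
    = kg⁻¹·m⁻²·s⁴·A².
So F⁻² = kg²·m⁴·s⁻⁸·A⁻⁴.
Combining: Gy⁻¹·F⁻²·kg⁻¹ = (m⁻²·s²) · (kg²·m⁴·s⁻⁸·A⁻⁴) · kg⁻¹ = kg·m²·s⁻⁶·A⁻⁴.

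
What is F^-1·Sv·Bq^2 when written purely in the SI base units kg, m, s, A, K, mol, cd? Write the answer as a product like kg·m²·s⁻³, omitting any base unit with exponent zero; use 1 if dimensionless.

F = C/V (capacitance = charge per voltage),
    = A·s/(kg·m²·s⁻³·A⁻¹) (substituting C and V),
    = kg⁻¹·m⁻²·s⁴·A².
So F⁻¹ = kg·m²·s⁻⁴·A⁻².
Sv = J/kg (equivalent dose = energy per mass),
    = m²·s⁻².
Bq = 1/s = s⁻¹ (activity is decays per second).
So Bq² = s⁻².
Combining: F⁻¹·Sv·Bq² = (kg·m²·s⁻⁴·A⁻²) · (m²·s⁻²) · s⁻² = kg·m⁴·s⁻⁸·A⁻².

kg·m⁴·s⁻⁸·A⁻²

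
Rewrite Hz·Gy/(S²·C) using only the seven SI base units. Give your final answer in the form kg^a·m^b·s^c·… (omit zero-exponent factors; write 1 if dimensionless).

Hz = s⁻¹.
S = kg⁻¹·m⁻²·s³·A².
So S⁻² = kg²·m⁴·s⁻⁶·A⁻⁴.
Gy = m²·s⁻².
C = s·A.
So C⁻¹ = s⁻¹·A⁻¹.
Combining: Hz·S⁻²·Gy·C⁻¹ = s⁻¹ · (kg²·m⁴·s⁻⁶·A⁻⁴) · (m²·s⁻²) · (s⁻¹·A⁻¹) = kg²·m⁶·s⁻¹⁰·A⁻⁵.

kg²·m⁶·s⁻¹⁰·A⁻⁵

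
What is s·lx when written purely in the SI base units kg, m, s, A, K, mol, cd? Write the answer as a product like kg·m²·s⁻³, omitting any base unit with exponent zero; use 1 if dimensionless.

lx = lm/m² (illuminance = luminous flux per area),
    = m⁻²·cd.
Combining: s·lx = s · (m⁻²·cd) = m⁻²·s·cd.

m⁻²·s·cd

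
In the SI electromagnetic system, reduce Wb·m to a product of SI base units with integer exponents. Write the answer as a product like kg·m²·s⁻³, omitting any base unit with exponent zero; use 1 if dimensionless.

kg·m³·s⁻²·A⁻¹

Wb = V·s (flux: a volt is a weber per second),
    = kg·m²·s⁻²·A⁻¹.
Combining: Wb·m = (kg·m²·s⁻²·A⁻¹) · m = kg·m³·s⁻²·A⁻¹.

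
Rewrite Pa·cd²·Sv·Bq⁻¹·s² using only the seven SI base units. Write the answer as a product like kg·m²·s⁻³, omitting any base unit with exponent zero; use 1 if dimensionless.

kg·m·s⁻¹·cd²

Pa = kg·m⁻¹·s⁻².
Sv = m²·s⁻².
Bq = s⁻¹.
So Bq⁻¹ = s.
Combining: Pa·cd²·Sv·Bq⁻¹·s² = (kg·m⁻¹·s⁻²) · cd² · (m²·s⁻²) · s · s² = kg·m·s⁻¹·cd².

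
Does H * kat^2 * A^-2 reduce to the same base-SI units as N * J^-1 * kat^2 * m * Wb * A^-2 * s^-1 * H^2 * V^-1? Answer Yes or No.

No

Left side:
  H = Wb/A (inductance = flux per current),
      = kg·m²·s⁻²·A⁻².
  kat = mol/s = s⁻¹·mol (catalytic activity).
  So kat² = s⁻²·mol².
  Combining: H·kat²·A⁻² = (kg·m²·s⁻²·A⁻²) · (s⁻²·mol²) · A⁻² = kg·m²·s⁻⁴·A⁻⁴·mol².
Right side:
  N = kg·m/s² = kg·m·s⁻² (force = mass × acceleration).
  J = N·m (work = force × distance),
      = kg·m²·s⁻².
  So J⁻¹ = kg⁻¹·m⁻²·s².
  kat = mol/s = s⁻¹·mol (catalytic activity).
  So kat² = s⁻²·mol².
  Wb = V·s (flux: a volt is a weber per second),
      = kg·m²·s⁻²·A⁻¹.
  H = Wb/A (inductance = flux per current),
      = kg·m²·s⁻²·A⁻².
  So H² = kg²·m⁴·s⁻⁴·A⁻⁴.
  V = W/A (potential = power per current),
      = kg·m²·s⁻³·A⁻¹.
  So V⁻¹ = kg⁻¹·m⁻²·s³·A.
  Combining: N·J⁻¹·kat²·m·Wb·A⁻²·s⁻¹·H²·V⁻¹ = (kg·m·s⁻²) · (kg⁻¹·m⁻²·s²) · (s⁻²·mol²) · m · (kg·m²·s⁻²·A⁻¹) · A⁻² · s⁻¹ · (kg²·m⁴·s⁻⁴·A⁻⁴) · (kg⁻¹·m⁻²·s³·A) = kg²·m⁴·s⁻⁶·A⁻⁶·mol².
Left is kg·m²·s⁻⁴·A⁻⁴·mol²; right is kg²·m⁴·s⁻⁶·A⁻⁶·mol² — different.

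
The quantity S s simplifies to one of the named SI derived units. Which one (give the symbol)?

S = 1/Ω (conductance is reciprocal resistance),
    = kg⁻¹·m⁻²·s³·A².
Combining: S·s = (kg⁻¹·m⁻²·s³·A²) · s = kg⁻¹·m⁻²·s⁴·A².
kg⁻¹·m⁻²·s⁴·A² is the base-SI form of the farad.

F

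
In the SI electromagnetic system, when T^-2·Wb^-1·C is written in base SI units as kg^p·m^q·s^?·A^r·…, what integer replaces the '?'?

7

T = Wb/m² (flux density = flux per area),
    = kg·s⁻²·A⁻¹.
So T⁻² = kg⁻²·s⁴·A².
Wb = V·s (flux: a volt is a weber per second),
    = kg·m²·s⁻²·A⁻¹.
So Wb⁻¹ = kg⁻¹·m⁻²·s²·A.
C = A·s = s·A (charge = current × time).
Combining: T⁻²·Wb⁻¹·C = (kg⁻²·s⁴·A²) · (kg⁻¹·m⁻²·s²·A) · (s·A) = kg⁻³·m⁻²·s⁷·A⁴.
The exponent of s is 7.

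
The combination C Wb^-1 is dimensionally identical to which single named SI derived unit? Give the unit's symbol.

S

C = A·s = s·A (charge = current × time).
Wb = V·s (flux: a volt is a weber per second),
    = kg·m²·s⁻²·A⁻¹.
So Wb⁻¹ = kg⁻¹·m⁻²·s²·A.
Combining: C·Wb⁻¹ = (s·A) · (kg⁻¹·m⁻²·s²·A) = kg⁻¹·m⁻²·s³·A².
kg⁻¹·m⁻²·s³·A² is the base-SI form of the siemens.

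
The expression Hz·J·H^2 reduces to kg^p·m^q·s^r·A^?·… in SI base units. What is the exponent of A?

Hz = 1/s = s⁻¹ (frequency is cycles per second).
J = N·m (work = force × distance),
    = kg·m²·s⁻².
H = Wb/A (inductance = flux per current),
    = kg·m²·s⁻²·A⁻².
So H² = kg²·m⁴·s⁻⁴·A⁻⁴.
Combining: Hz·J·H² = s⁻¹ · (kg·m²·s⁻²) · (kg²·m⁴·s⁻⁴·A⁻⁴) = kg³·m⁶·s⁻⁷·A⁻⁴.
The exponent of A is -4.

-4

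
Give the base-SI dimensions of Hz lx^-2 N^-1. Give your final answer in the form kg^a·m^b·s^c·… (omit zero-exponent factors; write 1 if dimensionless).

Hz = s⁻¹.
lx = m⁻²·cd.
So lx⁻² = m⁴·cd⁻².
N = kg·m·s⁻².
So N⁻¹ = kg⁻¹·m⁻¹·s².
Combining: Hz·lx⁻²·N⁻¹ = s⁻¹ · (m⁴·cd⁻²) · (kg⁻¹·m⁻¹·s²) = kg⁻¹·m³·s·cd⁻².

kg⁻¹·m³·s·cd⁻²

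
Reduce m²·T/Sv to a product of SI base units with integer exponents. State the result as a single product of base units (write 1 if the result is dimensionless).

kg·A⁻¹

T = Wb/m² (flux density = flux per area),
    = kg·s⁻²·A⁻¹.
Sv = J/kg (equivalent dose = energy per mass),
    = m²·s⁻².
So Sv⁻¹ = m⁻²·s².
Combining: m²·T·Sv⁻¹ = m² · (kg·s⁻²·A⁻¹) · (m⁻²·s²) = kg·A⁻¹.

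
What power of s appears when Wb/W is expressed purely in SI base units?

W = kg·m²·s⁻³.
So W⁻¹ = kg⁻¹·m⁻²·s³.
Wb = kg·m²·s⁻²·A⁻¹.
Combining: W⁻¹·Wb = (kg⁻¹·m⁻²·s³) · (kg·m²·s⁻²·A⁻¹) = s·A⁻¹.
The exponent of s is 1.

1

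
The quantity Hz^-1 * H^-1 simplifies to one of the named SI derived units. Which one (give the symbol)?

S

Hz = 1/s = s⁻¹ (frequency is cycles per second).
So Hz⁻¹ = s.
H = Wb/A (inductance = flux per current),
    = kg·m²·s⁻²·A⁻².
So H⁻¹ = kg⁻¹·m⁻²·s²·A².
Combining: Hz⁻¹·H⁻¹ = s · (kg⁻¹·m⁻²·s²·A²) = kg⁻¹·m⁻²·s³·A².
kg⁻¹·m⁻²·s³·A² is the base-SI form of the siemens.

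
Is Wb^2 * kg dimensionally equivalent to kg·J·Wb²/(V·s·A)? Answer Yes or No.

Yes

Left side:
  Wb = V·s (flux: a volt is a weber per second),
      = kg·m²·s⁻²·A⁻¹.
  So Wb² = kg²·m⁴·s⁻⁴·A⁻².
  Combining: Wb²·kg = (kg²·m⁴·s⁻⁴·A⁻²) · kg = kg³·m⁴·s⁻⁴·A⁻².
Right side:
  V = W/A (potential = power per current),
      = kg·m²·s⁻³·A⁻¹.
  So V⁻¹ = kg⁻¹·m⁻²·s³·A.
  J = N·m (work = force × distance),
      = kg·m²·s⁻².
  Wb = V·s (flux: a volt is a weber per second),
      = kg·m²·s⁻²·A⁻¹.
  So Wb² = kg²·m⁴·s⁻⁴·A⁻².
  Combining: V⁻¹·kg·J·s⁻¹·A⁻¹·Wb² = (kg⁻¹·m⁻²·s³·A) · kg · (kg·m²·s⁻²) · s⁻¹ · A⁻¹ · (kg²·m⁴·s⁻⁴·A⁻²) = kg³·m⁴·s⁻⁴·A⁻².
Both reduce to kg³·m⁴·s⁻⁴·A⁻².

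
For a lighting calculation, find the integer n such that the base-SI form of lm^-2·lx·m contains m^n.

-1

lm = cd.
So lm⁻² = cd⁻².
lx = m⁻²·cd.
Combining: lm⁻²·lx·m = cd⁻² · (m⁻²·cd) · m = m⁻¹·cd⁻¹.
The exponent of m is -1.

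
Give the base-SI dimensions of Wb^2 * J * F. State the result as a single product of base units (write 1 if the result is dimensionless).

kg²·m⁴·s⁻²

Wb = V·s (flux: a volt is a weber per second),
    = kg·m²·s⁻²·A⁻¹.
So Wb² = kg²·m⁴·s⁻⁴·A⁻².
J = N·m (work = force × distance),
    = kg·m²·s⁻².
F = C/V (capacitance = charge per voltage),
    = A·s/(kg·m²·s⁻³·A⁻¹) (substituting C and V),
    = kg⁻¹·m⁻²·s⁴·A².
Combining: Wb²·J·F = (kg²·m⁴·s⁻⁴·A⁻²) · (kg·m²·s⁻²) · (kg⁻¹·m⁻²·s⁴·A²) = kg²·m⁴·s⁻².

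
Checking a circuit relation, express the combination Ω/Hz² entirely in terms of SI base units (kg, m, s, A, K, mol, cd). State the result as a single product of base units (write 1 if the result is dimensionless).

kg·m²·s⁻¹·A⁻²

Ω = V/A (resistance = voltage per current),
    = kg·m²·s⁻³·A⁻².
Hz = 1/s = s⁻¹ (frequency is cycles per second).
So Hz⁻² = s².
Combining: Ω·Hz⁻² = (kg·m²·s⁻³·A⁻²) · s² = kg·m²·s⁻¹·A⁻².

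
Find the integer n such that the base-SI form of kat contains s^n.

kat = s⁻¹·mol.
The exponent of s is -1.

-1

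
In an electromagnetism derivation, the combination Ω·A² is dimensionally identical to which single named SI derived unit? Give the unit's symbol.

W

Ω = V/A (resistance = voltage per current),
    = kg·m²·s⁻³·A⁻².
Combining: Ω·A² = (kg·m²·s⁻³·A⁻²) · A² = kg·m²·s⁻³.
kg·m²·s⁻³ is the base-SI form of the watt.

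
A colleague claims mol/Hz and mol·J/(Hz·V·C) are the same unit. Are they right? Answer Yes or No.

Yes

Left side:
  Hz = s⁻¹.
  So Hz⁻¹ = s.
  Combining: Hz⁻¹·mol = s · mol = s·mol.
Right side:
  Hz = 1/s = s⁻¹ (frequency is cycles per second).
  So Hz⁻¹ = s.
  V = W/A (potential = power per current),
      = kg·m²·s⁻³·A⁻¹.
  So V⁻¹ = kg⁻¹·m⁻²·s³·A.
  J = N·m (work = force × distance),
      = kg·m²·s⁻².
  C = A·s = s·A (charge = current × time).
  So C⁻¹ = s⁻¹·A⁻¹.
  Combining: Hz⁻¹·mol·V⁻¹·J·C⁻¹ = s · mol · (kg⁻¹·m⁻²·s³·A) · (kg·m²·s⁻²) · (s⁻¹·A⁻¹) = s·mol.
Both reduce to s·mol.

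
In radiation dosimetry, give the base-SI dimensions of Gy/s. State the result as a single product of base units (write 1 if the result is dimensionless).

Gy = J/kg (absorbed dose = energy per mass),
    = m²·s⁻².
Combining: Gy·s⁻¹ = (m²·s⁻²) · s⁻¹ = m²·s⁻³.

m²·s⁻³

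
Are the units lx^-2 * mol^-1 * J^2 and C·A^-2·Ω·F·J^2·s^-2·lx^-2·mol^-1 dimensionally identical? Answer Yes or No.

Left side:
  lx = m⁻²·cd.
  So lx⁻² = m⁴·cd⁻².
  J = kg·m²·s⁻².
  So J² = kg²·m⁴·s⁻⁴.
  Combining: lx⁻²·mol⁻¹·J² = (m⁴·cd⁻²) · mol⁻¹ · (kg²·m⁴·s⁻⁴) = kg²·m⁸·s⁻⁴·mol⁻¹·cd⁻².
Right side:
  C = s·A.
  Ω = kg·m²·s⁻³·A⁻².
  F = kg⁻¹·m⁻²·s⁴·A².
  J = kg·m²·s⁻².
  So J² = kg²·m⁴·s⁻⁴.
  lx = m⁻²·cd.
  So lx⁻² = m⁴·cd⁻².
  Combining: C·A⁻²·Ω·F·J²·s⁻²·lx⁻²·mol⁻¹ = (s·A) · A⁻² · (kg·m²·s⁻³·A⁻²) · (kg⁻¹·m⁻²·s⁴·A²) · (kg²·m⁴·s⁻⁴) · s⁻² · (m⁴·cd⁻²) · mol⁻¹ = kg²·m⁸·s⁻⁴·A⁻¹·mol⁻¹·cd⁻².
Left is kg²·m⁸·s⁻⁴·mol⁻¹·cd⁻²; right is kg²·m⁸·s⁻⁴·A⁻¹·mol⁻¹·cd⁻² — different.

No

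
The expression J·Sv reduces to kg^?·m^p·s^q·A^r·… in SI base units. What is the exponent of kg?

J = kg·m²·s⁻².
Sv = m²·s⁻².
Combining: J·Sv = (kg·m²·s⁻²) · (m²·s⁻²) = kg·m⁴·s⁻⁴.
The exponent of kg is 1.

1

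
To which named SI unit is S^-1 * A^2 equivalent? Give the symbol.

W

S = 1/Ω (conductance is reciprocal resistance),
    = kg⁻¹·m⁻²·s³·A².
So S⁻¹ = kg·m²·s⁻³·A⁻².
Combining: S⁻¹·A² = (kg·m²·s⁻³·A⁻²) · A² = kg·m²·s⁻³.
kg·m²·s⁻³ is the base-SI form of the watt.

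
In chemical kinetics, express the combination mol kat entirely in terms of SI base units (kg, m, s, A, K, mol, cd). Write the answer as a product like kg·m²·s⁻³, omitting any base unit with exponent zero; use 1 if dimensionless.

kat = s⁻¹·mol.
Combining: mol·kat = mol · (s⁻¹·mol) = s⁻¹·mol².

s⁻¹·mol²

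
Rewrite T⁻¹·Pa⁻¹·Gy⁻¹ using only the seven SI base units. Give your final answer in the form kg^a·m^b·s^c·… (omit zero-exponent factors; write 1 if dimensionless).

T = kg·s⁻²·A⁻¹.
So T⁻¹ = kg⁻¹·s²·A.
Pa = kg·m⁻¹·s⁻².
So Pa⁻¹ = kg⁻¹·m·s².
Gy = m²·s⁻².
So Gy⁻¹ = m⁻²·s².
Combining: T⁻¹·Pa⁻¹·Gy⁻¹ = (kg⁻¹·s²·A) · (kg⁻¹·m·s²) · (m⁻²·s²) = kg⁻²·m⁻¹·s⁶·A.

kg⁻²·m⁻¹·s⁶·A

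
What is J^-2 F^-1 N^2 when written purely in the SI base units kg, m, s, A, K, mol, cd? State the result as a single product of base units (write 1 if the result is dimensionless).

J = kg·m²·s⁻².
So J⁻² = kg⁻²·m⁻⁴·s⁴.
F = kg⁻¹·m⁻²·s⁴·A².
So F⁻¹ = kg·m²·s⁻⁴·A⁻².
N = kg·m·s⁻².
So N² = kg²·m²·s⁻⁴.
Combining: J⁻²·F⁻¹·N² = (kg⁻²·m⁻⁴·s⁴) · (kg·m²·s⁻⁴·A⁻²) · (kg²·m²·s⁻⁴) = kg·s⁻⁴·A⁻².

kg·s⁻⁴·A⁻²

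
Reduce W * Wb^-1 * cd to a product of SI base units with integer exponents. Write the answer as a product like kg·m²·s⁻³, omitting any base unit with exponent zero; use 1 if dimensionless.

s⁻¹·A·cd

W = J/s (power = energy per time),
    = kg·m²·s⁻³.
Wb = V·s (flux: a volt is a weber per second),
    = kg·m²·s⁻²·A⁻¹.
So Wb⁻¹ = kg⁻¹·m⁻²·s²·A.
Combining: W·Wb⁻¹·cd = (kg·m²·s⁻³) · (kg⁻¹·m⁻²·s²·A) · cd = s⁻¹·A·cd.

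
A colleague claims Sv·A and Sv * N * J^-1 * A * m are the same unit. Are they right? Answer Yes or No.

Left side:
  Sv = J/kg (equivalent dose = energy per mass),
      = m²·s⁻².
  Combining: Sv·A = (m²·s⁻²) · A = m²·s⁻²·A.
Right side:
  Sv = m²·s⁻².
  N = kg·m·s⁻².
  J = kg·m²·s⁻².
  So J⁻¹ = kg⁻¹·m⁻²·s².
  Combining: Sv·N·J⁻¹·A·m = (m²·s⁻²) · (kg·m·s⁻²) · (kg⁻¹·m⁻²·s²) · A · m = m²·s⁻²·A.
Both reduce to m²·s⁻²·A.

Yes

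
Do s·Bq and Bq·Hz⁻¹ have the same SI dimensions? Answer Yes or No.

Yes

Left side:
  Bq = 1/s = s⁻¹ (activity is decays per second).
  Combining: s·Bq = s · s⁻¹ = 1.
Right side:
  Bq = 1/s = s⁻¹ (activity is decays per second).
  Hz = 1/s = s⁻¹ (frequency is cycles per second).
  So Hz⁻¹ = s.
  Combining: Bq·Hz⁻¹ = s⁻¹ · s = 1.
Both reduce to 1.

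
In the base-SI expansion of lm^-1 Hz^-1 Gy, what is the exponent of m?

2

lm = cd.
So lm⁻¹ = cd⁻¹.
Hz = s⁻¹.
So Hz⁻¹ = s.
Gy = m²·s⁻².
Combining: lm⁻¹·Hz⁻¹·Gy = cd⁻¹ · s · (m²·s⁻²) = m²·s⁻¹·cd⁻¹.
The exponent of m is 2.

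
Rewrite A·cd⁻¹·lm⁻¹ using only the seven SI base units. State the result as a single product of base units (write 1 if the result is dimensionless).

lm = cd·sr = cd (luminous flux; sr is dimensionless).
So lm⁻¹ = cd⁻¹.
Combining: A·cd⁻¹·lm⁻¹ = A · cd⁻¹ · cd⁻¹ = A·cd⁻².

A·cd⁻²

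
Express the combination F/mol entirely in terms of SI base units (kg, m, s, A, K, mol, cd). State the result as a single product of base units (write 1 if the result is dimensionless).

kg⁻¹·m⁻²·s⁴·A²·mol⁻¹

F = kg⁻¹·m⁻²·s⁴·A².
Combining: mol⁻¹·F = mol⁻¹ · (kg⁻¹·m⁻²·s⁴·A²) = kg⁻¹·m⁻²·s⁴·A²·mol⁻¹.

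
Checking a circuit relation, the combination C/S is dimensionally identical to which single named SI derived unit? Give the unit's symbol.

S = 1/Ω (conductance is reciprocal resistance),
    = kg⁻¹·m⁻²·s³·A².
So S⁻¹ = kg·m²·s⁻³·A⁻².
C = A·s = s·A (charge = current × time).
Combining: S⁻¹·C = (kg·m²·s⁻³·A⁻²) · (s·A) = kg·m²·s⁻²·A⁻¹.
kg·m²·s⁻²·A⁻¹ is the base-SI form of the weber.

Wb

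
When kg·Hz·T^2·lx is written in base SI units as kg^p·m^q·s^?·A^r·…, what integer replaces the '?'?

Hz = 1/s = s⁻¹ (frequency is cycles per second).
T = Wb/m² (flux density = flux per area),
    = kg·s⁻²·A⁻¹.
So T² = kg²·s⁻⁴·A⁻².
lx = lm/m² (illuminance = luminous flux per area),
    = m⁻²·cd.
Combining: kg·Hz·T²·lx = kg · s⁻¹ · (kg²·s⁻⁴·A⁻²) · (m⁻²·cd) = kg³·m⁻²·s⁻⁵·A⁻²·cd.
The exponent of s is -5.

-5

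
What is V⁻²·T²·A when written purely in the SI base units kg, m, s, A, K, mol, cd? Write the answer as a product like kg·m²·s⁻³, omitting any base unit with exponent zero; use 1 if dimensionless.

V = W/A (potential = power per current),
    = kg·m²·s⁻³·A⁻¹.
So V⁻² = kg⁻²·m⁻⁴·s⁶·A².
T = Wb/m² (flux density = flux per area),
    = kg·s⁻²·A⁻¹.
So T² = kg²·s⁻⁴·A⁻².
Combining: V⁻²·T²·A = (kg⁻²·m⁻⁴·s⁶·A²) · (kg²·s⁻⁴·A⁻²) · A = m⁻⁴·s²·A.

m⁻⁴·s²·A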